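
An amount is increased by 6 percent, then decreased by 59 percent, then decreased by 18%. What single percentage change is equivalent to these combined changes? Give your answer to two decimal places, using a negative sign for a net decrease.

-64.36%

A 6% increase multiplies by 1.06.
Then a 59% decrease: 1.06 × 0.41 = 0.4346.
Then an 18% decrease: 0.4346 × 0.82 = 0.356372.
Overall factor 0.356372, i.e. -64.36%.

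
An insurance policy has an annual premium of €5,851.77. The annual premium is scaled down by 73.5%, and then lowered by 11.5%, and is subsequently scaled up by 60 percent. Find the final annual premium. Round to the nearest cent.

€2,195.82

Each change multiplies by a factor: 0.265 × 0.885 × 1.6 = 0.37524.
€5,851.77 × 0.37524 = €2195.8181748 ≈ €2,195.82.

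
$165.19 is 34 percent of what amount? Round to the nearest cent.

$485.85

$165.19 ÷ 0.34 ≈ $485.85.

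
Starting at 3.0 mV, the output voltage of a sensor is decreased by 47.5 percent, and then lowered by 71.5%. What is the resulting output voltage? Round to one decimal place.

0.4 mV

Each change multiplies by a factor: 0.525 × 0.285 = 0.149625.
3.0 × 0.149625 = 0.448875 ≈ 0.4.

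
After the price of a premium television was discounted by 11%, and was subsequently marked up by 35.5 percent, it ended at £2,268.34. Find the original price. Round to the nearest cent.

£1,880.96

The overall multiplier applied was 0.89 × 1.355 = 1.20595.
So the original price was £2,268.34 ÷ 1.20595 ≈ £1,880.96.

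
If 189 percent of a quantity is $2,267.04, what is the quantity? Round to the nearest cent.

$1,199.49

$2,267.04 ÷ 1.89 ≈ $1,199.49.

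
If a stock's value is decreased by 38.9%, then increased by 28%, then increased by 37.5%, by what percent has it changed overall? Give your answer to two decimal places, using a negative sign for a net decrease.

A 38.9% decrease multiplies by 0.611.
Then a 28% increase: 0.611 × 1.28 = 0.78208.
Then a 37.5% increase: 0.78208 × 1.375 = 1.07536.
Overall factor 1.07536, i.e. 7.54%.

7.54%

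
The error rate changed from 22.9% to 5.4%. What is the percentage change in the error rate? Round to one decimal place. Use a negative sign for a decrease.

-76.4%

The change is 5.4 − 22.9 = -17.5 percentage points.
Relative to the original 22.9%, that is -17.5 ÷ 22.9 ≈ -76.4%.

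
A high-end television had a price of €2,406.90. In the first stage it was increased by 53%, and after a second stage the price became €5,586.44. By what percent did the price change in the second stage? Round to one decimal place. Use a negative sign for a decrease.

51.7%

After the first stage: €2,406.90 × 1.53 = €3682.557.
Second-stage multiplier: €5,586.44 ÷ €3682.557 ≈ 1.517.
That is a change of 51.7%.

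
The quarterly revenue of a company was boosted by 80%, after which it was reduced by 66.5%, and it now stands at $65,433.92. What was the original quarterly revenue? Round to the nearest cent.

$108,513.96

Undoing the 66.5% decrease: $65,433.92 ÷ 0.335 ≈ $195325.134328.
Undoing the 80% increase: $195325.134328 ÷ 1.8 ≈ $108,513.96.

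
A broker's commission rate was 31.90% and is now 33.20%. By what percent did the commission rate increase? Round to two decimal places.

The change is 33.20 − 31.90 = 1.30 percentage points.
Relative to the original 31.90%, that is 1.30 ÷ 31.90 ≈ 4.08%.
So the commission rate rose by 4.08%.

4.08%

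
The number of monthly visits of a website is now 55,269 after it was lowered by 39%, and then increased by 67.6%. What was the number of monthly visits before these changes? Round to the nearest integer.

Undoing the 67.6% increase: 55,269 ÷ 1.676 ≈ 32976.73031.
Undoing the 39% decrease: 32976.73031 ÷ 0.61 ≈ 54,060.

54,060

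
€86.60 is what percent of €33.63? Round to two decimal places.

257.51%

€86.60 ÷ €33.63 ≈ 257.51%.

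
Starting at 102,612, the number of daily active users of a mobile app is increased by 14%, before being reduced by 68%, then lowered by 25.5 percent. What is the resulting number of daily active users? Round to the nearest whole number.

Each change multiplies by a factor: 1.14 × 0.32 × 0.745 = 0.271776.
102,612 × 0.271776 = 27887.478912 ≈ 27,887.

27,887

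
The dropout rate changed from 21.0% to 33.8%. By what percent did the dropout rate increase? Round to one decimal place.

61.0%

The change is 33.8 − 21.0 = 12.8 percentage points.
Relative to the original 21.0%, that is 12.8 ÷ 21.0 ≈ 61.0%.
So the dropout rate rose by 61.0%.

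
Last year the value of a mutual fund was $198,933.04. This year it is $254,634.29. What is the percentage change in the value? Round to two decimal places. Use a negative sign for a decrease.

Change: $254,634.29 − $198,933.04 = $55,701.25.
Relative to the original: $55,701.25 ÷ $198,933.04 ≈ 28.00%.

28.00%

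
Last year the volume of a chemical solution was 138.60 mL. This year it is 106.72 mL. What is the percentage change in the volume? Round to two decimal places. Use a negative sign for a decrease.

-23.00%

Change: 106.72 − 138.60 = -31.88.
Relative to the original: -31.88 ÷ 138.60 ≈ -23.00%.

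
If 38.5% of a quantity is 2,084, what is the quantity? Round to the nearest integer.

2,084 ÷ 0.385 ≈ 5,413.

5,413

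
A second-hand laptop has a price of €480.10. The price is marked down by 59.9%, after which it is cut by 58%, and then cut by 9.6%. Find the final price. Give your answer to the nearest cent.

€73.10

Apply the 59.9% decrease: €480.10 × 0.401 = €192.5201.
58% decrease: €192.5201 × 0.42 = €80.858442.
After the 9.6% decrease: €80.858442 × 0.904 = €73.096031568 ≈ €73.10.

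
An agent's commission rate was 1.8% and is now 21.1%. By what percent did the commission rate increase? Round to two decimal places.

1072.22%

The change is 21.1 − 1.8 = 19.3 percentage points.
Relative to the original 1.8%, that is 19.3 ÷ 1.8 ≈ 1072.22%.
So the commission rate rose by 1072.22%.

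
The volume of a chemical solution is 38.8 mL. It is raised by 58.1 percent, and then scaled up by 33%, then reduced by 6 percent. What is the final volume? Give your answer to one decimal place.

58.1% increase: 38.8 × 1.581 = 61.3428.
Apply the 33% increase: 61.3428 × 1.33 = 81.585924.
Apply the 6% decrease: 81.585924 × 0.94 = 76.69076856 ≈ 76.7.

76.7 mL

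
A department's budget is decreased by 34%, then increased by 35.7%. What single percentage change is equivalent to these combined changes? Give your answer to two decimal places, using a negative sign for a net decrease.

-10.44%

A 34% decrease multiplies by 0.66.
Then a 35.7% increase: 0.66 × 1.357 = 0.89562.
Overall factor 0.89562, i.e. -10.44%.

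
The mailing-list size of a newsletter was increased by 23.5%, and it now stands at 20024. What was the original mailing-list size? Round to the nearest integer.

The overall multiplier applied was 1.235.
So the original mailing-list size was 20024 ÷ 1.235 ≈ 16214.

16214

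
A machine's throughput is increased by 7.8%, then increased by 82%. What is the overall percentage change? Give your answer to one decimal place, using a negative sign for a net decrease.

96.2%

The combined multiplier is 1.078 × 1.82 = 1.96196.
That corresponds to an increase of 96.2%.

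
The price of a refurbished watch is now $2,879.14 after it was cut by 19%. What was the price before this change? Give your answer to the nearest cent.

The overall multiplier applied was 0.81.
So the original price was $2,879.14 ÷ 0.81 ≈ $3,554.49.

$3,554.49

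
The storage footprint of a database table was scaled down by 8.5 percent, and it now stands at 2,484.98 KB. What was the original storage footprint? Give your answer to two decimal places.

2,715.83 KB

The overall multiplier applied was 0.915.
So the original storage footprint was 2,484.98 ÷ 0.915 ≈ 2,715.83 KB.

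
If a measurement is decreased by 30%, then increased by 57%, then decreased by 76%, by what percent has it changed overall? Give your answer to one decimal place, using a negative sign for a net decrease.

-73.6%

The combined multiplier is 0.7 × 1.57 × 0.24 = 0.26376.
That corresponds to a decrease of 73.6%.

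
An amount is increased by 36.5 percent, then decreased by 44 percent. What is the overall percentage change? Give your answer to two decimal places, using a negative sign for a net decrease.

-23.56%

A 36.5% increase multiplies by 1.365.
Then a 44% decrease: 1.365 × 0.56 = 0.7644.
Overall factor 0.7644, i.e. -23.56%.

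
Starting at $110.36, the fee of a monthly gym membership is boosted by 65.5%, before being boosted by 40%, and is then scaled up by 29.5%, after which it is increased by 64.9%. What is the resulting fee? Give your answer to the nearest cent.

$546.04

Apply the 65.5% increase: $110.36 × 1.655 = $182.6458.
40% increase: $182.6458 × 1.4 = $255.70412.
Apply the 29.5% increase: $255.70412 × 1.295 = $331.1368354.
64.9% increase: $331.1368354 × 1.649 = $546.0446415746 ≈ $546.04.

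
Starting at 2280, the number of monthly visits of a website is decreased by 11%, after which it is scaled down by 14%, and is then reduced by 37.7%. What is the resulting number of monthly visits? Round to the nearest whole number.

Each change multiplies by a factor: 0.89 × 0.86 × 0.623 = 0.4768442.
2280 × 0.4768442 = 1087.204776 ≈ 1087.

1087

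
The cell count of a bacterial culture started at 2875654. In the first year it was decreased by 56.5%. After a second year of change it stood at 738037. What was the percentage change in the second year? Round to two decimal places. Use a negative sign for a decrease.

After the first year: 2875654 × 0.435 = 1250909.49.
Second-year multiplier: 738037 ÷ 1250909.49 ≈ 0.59.
That is a change of -41.00%.

-41.00%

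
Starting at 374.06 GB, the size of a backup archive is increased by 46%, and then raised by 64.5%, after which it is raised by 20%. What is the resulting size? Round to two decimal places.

46% increase: 374.06 × 1.46 = 546.1276.
64.5% increase: 546.1276 × 1.645 = 898.379902.
20% increase: 898.379902 × 1.2 = 1078.0558824 ≈ 1078.06.

1078.06 GB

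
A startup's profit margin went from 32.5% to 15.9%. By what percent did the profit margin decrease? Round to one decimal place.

The change is 15.9 − 32.5 = -16.6 percentage points.
Relative to the original 32.5%, that is -16.6 ÷ 32.5 ≈ -51.1%.
So the profit margin fell by 51.1%.

51.1%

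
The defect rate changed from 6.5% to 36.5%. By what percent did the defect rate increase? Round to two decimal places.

461.54%

The change is 36.5 − 6.5 = 30.0 percentage points.
Relative to the original 6.5%, that is 30.0 ÷ 6.5 ≈ 461.54%.
So the defect rate rose by 461.54%.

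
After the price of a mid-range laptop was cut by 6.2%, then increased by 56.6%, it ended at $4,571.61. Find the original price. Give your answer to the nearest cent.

Undoing the 56.6% increase: $4,571.61 ÷ 1.566 ≈ $2919.291188.
Undoing the 6.2% decrease: $2919.291188 ÷ 0.938 ≈ $3,112.25.

$3,112.25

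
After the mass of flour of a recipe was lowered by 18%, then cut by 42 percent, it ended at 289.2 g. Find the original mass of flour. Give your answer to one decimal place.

608.1 g

Undoing the 42% decrease: 289.2 ÷ 0.58 ≈ 498.62069.
Undoing the 18% decrease: 498.62069 ÷ 0.82 ≈ 608.1 g.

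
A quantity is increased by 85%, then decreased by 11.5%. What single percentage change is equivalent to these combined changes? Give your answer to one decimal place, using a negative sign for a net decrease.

The combined multiplier is 1.85 × 0.885 = 1.63725.
That corresponds to an increase of 63.7%.

63.7%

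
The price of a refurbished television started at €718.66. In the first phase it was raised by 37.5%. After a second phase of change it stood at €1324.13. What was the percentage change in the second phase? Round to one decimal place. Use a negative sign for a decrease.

After the first phase: €718.66 × 1.375 = €988.1575.
Second-phase multiplier: €1324.13 ÷ €988.1575 ≈ 1.34.
That is a change of 34.0%.

34.0%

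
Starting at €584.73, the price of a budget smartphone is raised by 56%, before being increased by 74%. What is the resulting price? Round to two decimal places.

€1587.19

Each change multiplies by a factor: 1.56 × 1.74 = 2.7144.
€584.73 × 2.7144 = €1587.191112 ≈ €1587.19.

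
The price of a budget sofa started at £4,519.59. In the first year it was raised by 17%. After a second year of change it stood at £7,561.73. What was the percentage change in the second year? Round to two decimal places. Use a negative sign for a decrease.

After the first year: £4,519.59 × 1.17 = £5287.9203.
Second-year multiplier: £7,561.73 ÷ £5287.9203 ≈ 1.430001.
That is a change of 43.00%.

43.00%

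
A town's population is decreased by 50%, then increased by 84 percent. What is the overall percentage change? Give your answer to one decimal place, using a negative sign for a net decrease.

The combined multiplier is 0.5 × 1.84 = 0.92.
That corresponds to a decrease of 8.0%.

-8.0%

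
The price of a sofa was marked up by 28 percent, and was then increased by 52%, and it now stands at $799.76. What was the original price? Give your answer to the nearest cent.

$411.06

The overall multiplier applied was 1.28 × 1.52 = 1.9456.
So the original price was $799.76 ÷ 1.9456 ≈ $411.06.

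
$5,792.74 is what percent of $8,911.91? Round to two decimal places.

$5,792.74 ÷ $8,911.91 ≈ 65.00%.

65.00%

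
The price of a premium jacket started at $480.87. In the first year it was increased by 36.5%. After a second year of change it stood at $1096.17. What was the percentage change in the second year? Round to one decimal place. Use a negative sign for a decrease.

After the first year: $480.87 × 1.365 = $656.38755.
Second-year multiplier: $1096.17 ÷ $656.38755 ≈ 1.67.
That is a change of 67.0%.

67.0%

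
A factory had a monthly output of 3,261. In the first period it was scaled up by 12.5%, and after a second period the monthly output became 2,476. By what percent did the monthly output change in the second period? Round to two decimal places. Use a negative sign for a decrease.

-32.51%

After the first period: 3,261 × 1.125 = 3668.625.
Second-period multiplier: 2,476 ÷ 3668.625 ≈ 0.674912.
That is a change of -32.51%.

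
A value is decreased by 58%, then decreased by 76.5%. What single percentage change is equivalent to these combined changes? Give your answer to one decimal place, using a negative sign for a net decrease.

-90.1%

The combined multiplier is 0.42 × 0.235 = 0.0987.
That corresponds to a decrease of 90.1%.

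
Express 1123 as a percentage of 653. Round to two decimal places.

171.98%

1123 ÷ 653 ≈ 171.98%.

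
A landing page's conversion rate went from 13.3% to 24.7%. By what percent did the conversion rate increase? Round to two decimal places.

85.71%

The change is 24.7 − 13.3 = 11.4 percentage points.
Relative to the original 13.3%, that is 11.4 ÷ 13.3 ≈ 85.71%.
So the conversion rate rose by 85.71%.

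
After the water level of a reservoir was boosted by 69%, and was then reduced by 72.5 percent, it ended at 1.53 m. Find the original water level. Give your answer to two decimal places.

Undoing the 72.5% decrease: 1.53 ÷ 0.275 ≈ 5.563636.
Undoing the 69% increase: 5.563636 ÷ 1.69 ≈ 3.29 m.

3.29 m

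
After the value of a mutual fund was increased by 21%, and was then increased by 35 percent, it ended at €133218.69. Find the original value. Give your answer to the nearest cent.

€81554.14

The overall multiplier applied was 1.21 × 1.35 = 1.6335.
So the original value was €133218.69 ÷ 1.6335 ≈ €81554.14.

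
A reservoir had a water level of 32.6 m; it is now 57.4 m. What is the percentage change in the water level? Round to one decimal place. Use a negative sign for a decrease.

76.1%

Change: 57.4 − 32.6 = 24.8.
Relative to the original: 24.8 ÷ 32.6 ≈ 76.1%.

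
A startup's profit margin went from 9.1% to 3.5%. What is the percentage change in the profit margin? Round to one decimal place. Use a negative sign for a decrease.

-61.5%

The change is 3.5 − 9.1 = -5.6 percentage points.
Relative to the original 9.1%, that is -5.6 ÷ 9.1 ≈ -61.5%.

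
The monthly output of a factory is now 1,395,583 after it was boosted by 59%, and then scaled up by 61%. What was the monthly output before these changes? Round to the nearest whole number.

545,171

Undoing the 61% increase: 1,395,583 ÷ 1.61 ≈ 866821.73913.
Undoing the 59% increase: 866821.73913 ÷ 1.59 ≈ 545,171.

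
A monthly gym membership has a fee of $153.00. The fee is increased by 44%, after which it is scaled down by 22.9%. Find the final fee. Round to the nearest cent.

Each change multiplies by a factor: 1.44 × 0.771 = 1.11024.
$153.00 × 1.11024 = $169.86672 ≈ $169.87.

$169.87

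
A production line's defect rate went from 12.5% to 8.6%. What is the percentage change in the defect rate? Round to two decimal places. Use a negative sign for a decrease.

The change is 8.6 − 12.5 = -3.9 percentage points.
Relative to the original 12.5%, that is -3.9 ÷ 12.5 = -31.20%.

-31.20%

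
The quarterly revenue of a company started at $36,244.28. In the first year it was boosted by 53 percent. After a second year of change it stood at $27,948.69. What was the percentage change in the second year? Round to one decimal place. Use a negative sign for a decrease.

After the first year: $36,244.28 × 1.53 = $55453.7484.
Second-year multiplier: $27,948.69 ÷ $55453.7484 ≈ 0.504.
That is a change of -49.6%.

-49.6%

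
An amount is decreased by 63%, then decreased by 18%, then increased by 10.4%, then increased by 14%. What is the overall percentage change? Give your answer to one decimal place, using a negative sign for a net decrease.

-61.8%

A 63% decrease multiplies by 0.37.
Then an 18% decrease: 0.37 × 0.82 = 0.3034.
Then a 10.4% increase: 0.3034 × 1.104 = 0.3349536.
Then a 14% increase: 0.3349536 × 1.14 = 0.381847104.
Overall factor 0.381847104, i.e. -61.8%.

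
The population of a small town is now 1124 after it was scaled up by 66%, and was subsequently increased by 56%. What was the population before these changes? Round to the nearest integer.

434

The overall multiplier applied was 1.66 × 1.56 = 2.5896.
So the original population was 1124 ÷ 2.5896 ≈ 434.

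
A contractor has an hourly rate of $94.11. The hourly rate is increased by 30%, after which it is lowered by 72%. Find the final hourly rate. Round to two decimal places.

After the 30% increase: $94.11 × 1.3 = $122.343.
Apply the 72% decrease: $122.343 × 0.28 = $34.25604 ≈ $34.26.

$34.26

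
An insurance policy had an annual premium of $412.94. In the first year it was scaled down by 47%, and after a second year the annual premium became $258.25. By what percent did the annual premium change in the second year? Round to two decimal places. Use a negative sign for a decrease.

After the first year: $412.94 × 0.53 = $218.8582.
Second-year multiplier: $258.25 ÷ $218.8582 ≈ 1.179988.
That is a change of 18.00%.

18.00%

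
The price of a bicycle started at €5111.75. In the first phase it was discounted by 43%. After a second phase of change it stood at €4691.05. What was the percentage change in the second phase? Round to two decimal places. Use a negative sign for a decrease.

61.00%

After the first phase: €5111.75 × 0.57 = €2913.6975.
Second-phase multiplier: €4691.05 ÷ €2913.6975 ≈ 1.609999.
That is a change of 61.00%.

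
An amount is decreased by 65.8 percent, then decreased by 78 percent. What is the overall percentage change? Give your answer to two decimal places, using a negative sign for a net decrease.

The combined multiplier is 0.342 × 0.22 = 0.07524.
That corresponds to a decrease of 92.48%.

-92.48%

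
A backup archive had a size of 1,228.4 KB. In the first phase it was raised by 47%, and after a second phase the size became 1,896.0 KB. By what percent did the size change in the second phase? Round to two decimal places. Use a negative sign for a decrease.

5.00%

After the first phase: 1,228.4 × 1.47 = 1805.748.
Second-phase multiplier: 1,896.0 ÷ 1805.748 ≈ 1.04998.
That is a change of 5.00%.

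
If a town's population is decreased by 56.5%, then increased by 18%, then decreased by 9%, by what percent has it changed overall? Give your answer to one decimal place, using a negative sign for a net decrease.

-53.3%

The combined multiplier is 0.435 × 1.18 × 0.91 = 0.467103.
That corresponds to a decrease of 53.3%.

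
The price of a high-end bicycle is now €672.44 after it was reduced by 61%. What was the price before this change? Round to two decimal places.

€1,724.21

The overall multiplier applied was 0.39.
So the original price was €672.44 ÷ 0.39 ≈ €1,724.21.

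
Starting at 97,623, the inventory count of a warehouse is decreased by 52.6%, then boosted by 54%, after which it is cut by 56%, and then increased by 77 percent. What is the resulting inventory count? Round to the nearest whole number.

Each change multiplies by a factor: 0.474 × 1.54 × 0.44 × 1.77 = 0.568492848.
97,623 × 0.568492848 = 55497.977300304 ≈ 55,498.

55,498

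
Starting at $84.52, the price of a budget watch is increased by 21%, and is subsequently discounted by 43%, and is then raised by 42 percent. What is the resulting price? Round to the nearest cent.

$82.78

Each change multiplies by a factor: 1.21 × 0.57 × 1.42 = 0.979374.
$84.52 × 0.979374 = $82.77669048 ≈ $82.78.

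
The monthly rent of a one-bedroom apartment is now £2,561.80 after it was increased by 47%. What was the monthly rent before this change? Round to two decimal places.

The overall multiplier applied was 1.47.
So the original monthly rent was £2,561.80 ÷ 1.47 ≈ £1,742.72.

£1,742.72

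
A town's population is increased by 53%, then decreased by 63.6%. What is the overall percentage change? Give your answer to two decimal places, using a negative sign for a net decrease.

-44.31%

The combined multiplier is 1.53 × 0.364 = 0.55692.
That corresponds to a decrease of 44.31%.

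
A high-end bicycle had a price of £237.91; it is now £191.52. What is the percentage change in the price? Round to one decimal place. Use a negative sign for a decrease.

-19.5%

Change: £191.52 − £237.91 = -£46.39.
Relative to the original: -£46.39 ÷ £237.91 ≈ -19.5%.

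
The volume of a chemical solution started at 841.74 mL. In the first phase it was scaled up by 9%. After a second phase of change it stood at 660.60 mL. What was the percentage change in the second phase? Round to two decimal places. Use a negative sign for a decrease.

After the first phase: 841.74 × 1.09 = 917.4966.
Second-phase multiplier: 660.60 ÷ 917.4966 ≈ 0.720003.
That is a change of -28.00%.

-28.00%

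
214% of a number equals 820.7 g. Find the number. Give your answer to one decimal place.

383.5 g

820.7 g ÷ 2.14 ≈ 383.5 g.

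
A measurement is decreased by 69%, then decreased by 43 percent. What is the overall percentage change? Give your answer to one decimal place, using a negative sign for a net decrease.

A 69% decrease multiplies by 0.31.
Then a 43% decrease: 0.31 × 0.57 = 0.1767.
Overall factor 0.1767, i.e. -82.3%.

-82.3%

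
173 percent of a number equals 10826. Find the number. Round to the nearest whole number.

10826 ÷ 1.73 ≈ 6258.

6258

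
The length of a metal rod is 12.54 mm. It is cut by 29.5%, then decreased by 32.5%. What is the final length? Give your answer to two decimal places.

After the 29.5% decrease: 12.54 × 0.705 = 8.8407.
Apply the 32.5% decrease: 8.8407 × 0.675 = 5.9674725 ≈ 5.97.

5.97 mm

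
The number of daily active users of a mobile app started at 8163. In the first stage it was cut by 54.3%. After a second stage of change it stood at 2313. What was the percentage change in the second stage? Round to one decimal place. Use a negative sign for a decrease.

After the first stage: 8163 × 0.457 = 3730.491.
Second-stage multiplier: 2313 ÷ 3730.491 ≈ 0.62003.
That is a change of -38.0%.

-38.0%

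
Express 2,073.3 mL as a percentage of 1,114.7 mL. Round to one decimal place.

186.0%

2,073.3 mL ÷ 1,114.7 mL ≈ 186.0%.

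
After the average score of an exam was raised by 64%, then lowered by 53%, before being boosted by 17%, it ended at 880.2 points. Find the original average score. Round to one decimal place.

Undoing the 17% increase: 880.2 ÷ 1.17 ≈ 752.307692.
Undoing the 53% decrease: 752.307692 ÷ 0.47 ≈ 1600.654664.
Undoing the 64% increase: 1600.654664 ÷ 1.64 ≈ 976.0 points.

976.0 points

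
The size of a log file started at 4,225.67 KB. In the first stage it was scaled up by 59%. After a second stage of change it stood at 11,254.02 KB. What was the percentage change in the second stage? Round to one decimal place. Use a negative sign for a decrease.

67.5%

After the first stage: 4,225.67 × 1.59 = 6718.8153.
Second-stage multiplier: 11,254.02 ÷ 6718.8153 ≈ 1.675.
That is a change of 67.5%.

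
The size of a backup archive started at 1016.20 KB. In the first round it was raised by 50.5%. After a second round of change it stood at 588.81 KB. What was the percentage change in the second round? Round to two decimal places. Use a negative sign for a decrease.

After the first round: 1016.20 × 1.505 = 1529.381.
Second-round multiplier: 588.81 ÷ 1529.381 ≈ 0.384999.
That is a change of -61.50%.

-61.50%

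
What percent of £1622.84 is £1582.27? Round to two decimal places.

97.50%

£1582.27 ÷ £1622.84 ≈ 97.50%.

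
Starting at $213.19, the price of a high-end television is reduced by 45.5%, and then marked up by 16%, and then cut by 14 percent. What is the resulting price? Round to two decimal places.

$115.91

Each change multiplies by a factor: 0.545 × 1.16 × 0.86 = 0.543692.
$213.19 × 0.543692 = $115.90969748 ≈ $115.91.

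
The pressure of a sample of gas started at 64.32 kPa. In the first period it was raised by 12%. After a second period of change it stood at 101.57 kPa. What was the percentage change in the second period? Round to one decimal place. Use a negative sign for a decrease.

41.0%

After the first period: 64.32 × 1.12 = 72.0384.
Second-period multiplier: 101.57 ÷ 72.0384 ≈ 1.40994.
That is a change of 41.0%.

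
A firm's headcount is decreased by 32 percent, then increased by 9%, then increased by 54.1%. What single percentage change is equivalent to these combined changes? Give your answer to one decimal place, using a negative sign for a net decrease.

14.2%

The combined multiplier is 0.68 × 1.09 × 1.541 = 1.1421892.
That corresponds to an increase of 14.2%.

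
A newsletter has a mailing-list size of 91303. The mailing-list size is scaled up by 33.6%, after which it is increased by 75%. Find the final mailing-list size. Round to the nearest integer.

213466

Each change multiplies by a factor: 1.336 × 1.75 = 2.338.
91303 × 2.338 = 213466.414 ≈ 213466.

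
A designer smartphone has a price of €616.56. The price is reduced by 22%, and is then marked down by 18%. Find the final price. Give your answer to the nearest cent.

Each change multiplies by a factor: 0.78 × 0.82 = 0.6396.
€616.56 × 0.6396 = €394.351776 ≈ €394.35.

€394.35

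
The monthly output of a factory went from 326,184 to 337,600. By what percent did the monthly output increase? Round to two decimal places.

Change: 337,600 − 326,184 = 11,416.
Relative to the original: 11,416 ÷ 326,184 ≈ 3.50%.
So the monthly output increased by 3.50%.

3.50%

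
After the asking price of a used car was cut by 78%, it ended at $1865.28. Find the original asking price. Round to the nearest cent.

The overall multiplier applied was 0.22.
So the original asking price was $1865.28 ÷ 0.22 ≈ $8478.55.

$8478.55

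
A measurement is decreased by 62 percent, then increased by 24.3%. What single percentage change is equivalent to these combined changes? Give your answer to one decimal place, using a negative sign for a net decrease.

-52.8%

A 62% decrease multiplies by 0.38.
Then a 24.3% increase: 0.38 × 1.243 = 0.47234.
Overall factor 0.47234, i.e. -52.8%.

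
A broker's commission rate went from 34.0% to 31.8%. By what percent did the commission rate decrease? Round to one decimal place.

The change is 31.8 − 34.0 = -2.2 percentage points.
Relative to the original 34.0%, that is -2.2 ÷ 34.0 ≈ -6.5%.
So the commission rate fell by 6.5%.

6.5%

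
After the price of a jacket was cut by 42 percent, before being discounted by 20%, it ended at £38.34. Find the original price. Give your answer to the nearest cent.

£82.63

The overall multiplier applied was 0.58 × 0.8 = 0.464.
So the original price was £38.34 ÷ 0.464 ≈ £82.63.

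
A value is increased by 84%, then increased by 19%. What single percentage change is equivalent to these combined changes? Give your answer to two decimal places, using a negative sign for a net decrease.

118.96%

The combined multiplier is 1.84 × 1.19 = 2.1896.
That corresponds to an increase of 118.96%.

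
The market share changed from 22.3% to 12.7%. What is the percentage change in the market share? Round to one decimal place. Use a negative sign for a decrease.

-43.0%

The change is 12.7 − 22.3 = -9.6 percentage points.
Relative to the original 22.3%, that is -9.6 ÷ 22.3 ≈ -43.0%.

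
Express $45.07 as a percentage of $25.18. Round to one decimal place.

$45.07 ÷ $25.18 ≈ 179.0%.

179.0%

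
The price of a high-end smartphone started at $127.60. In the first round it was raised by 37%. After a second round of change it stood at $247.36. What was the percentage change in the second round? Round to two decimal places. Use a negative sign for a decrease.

41.50%

After the first round: $127.60 × 1.37 = $174.812.
Second-round multiplier: $247.36 ÷ $174.812 ≈ 1.415006.
That is a change of 41.50%.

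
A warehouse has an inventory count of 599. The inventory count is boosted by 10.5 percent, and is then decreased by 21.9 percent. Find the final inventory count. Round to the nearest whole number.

517

Each change multiplies by a factor: 1.105 × 0.781 = 0.863005.
599 × 0.863005 = 516.939995 ≈ 517.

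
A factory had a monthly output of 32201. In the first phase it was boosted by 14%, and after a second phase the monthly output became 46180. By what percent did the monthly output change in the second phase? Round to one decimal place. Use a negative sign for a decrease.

25.8%

After the first phase: 32201 × 1.14 = 36709.14.
Second-phase multiplier: 46180 ÷ 36709.14 ≈ 1.258.
That is a change of 25.8%.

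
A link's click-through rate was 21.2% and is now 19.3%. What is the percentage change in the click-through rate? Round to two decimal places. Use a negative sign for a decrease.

The change is 19.3 − 21.2 = -1.9 percentage points.
Relative to the original 21.2%, that is -1.9 ÷ 21.2 ≈ -8.96%.

-8.96%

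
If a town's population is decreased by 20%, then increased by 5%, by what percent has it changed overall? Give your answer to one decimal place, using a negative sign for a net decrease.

A 20% decrease multiplies by 0.8.
Then a 5% increase: 0.8 × 1.05 = 0.84.
Overall factor 0.84, i.e. -16.0%.

-16.0%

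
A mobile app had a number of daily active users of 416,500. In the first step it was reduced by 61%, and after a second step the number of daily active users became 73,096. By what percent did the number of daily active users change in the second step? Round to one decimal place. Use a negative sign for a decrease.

After the first step: 416,500 × 0.39 = 162435.
Second-step multiplier: 73,096 ÷ 162435 ≈ 0.45.
That is a change of -55.0%.

-55.0%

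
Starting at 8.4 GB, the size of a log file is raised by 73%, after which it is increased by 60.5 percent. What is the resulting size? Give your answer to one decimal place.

Each change multiplies by a factor: 1.73 × 1.605 = 2.77665.
8.4 × 2.77665 = 23.32386 ≈ 23.3.

23.3 GB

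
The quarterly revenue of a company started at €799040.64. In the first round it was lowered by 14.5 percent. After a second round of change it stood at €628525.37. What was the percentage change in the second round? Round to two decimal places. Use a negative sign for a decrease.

-8.00%

After the first round: €799040.64 × 0.855 = €683179.7472.
Second-round multiplier: €628525.37 ÷ €683179.7472 ≈ 0.92.
That is a change of -8.00%.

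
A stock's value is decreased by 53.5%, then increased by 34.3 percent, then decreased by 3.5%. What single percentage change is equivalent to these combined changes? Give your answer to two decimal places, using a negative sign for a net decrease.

-39.74%

A 53.5% decrease multiplies by 0.465.
Then a 34.3% increase: 0.465 × 1.343 = 0.624495.
Then a 3.5% decrease: 0.624495 × 0.965 = 0.602637675.
Overall factor 0.602637675, i.e. -39.74%.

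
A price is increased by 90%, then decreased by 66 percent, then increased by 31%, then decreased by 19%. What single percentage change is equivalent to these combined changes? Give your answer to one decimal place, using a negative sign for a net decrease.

The combined multiplier is 1.9 × 0.34 × 1.31 × 0.81 = 0.6854706.
That corresponds to a decrease of 31.5%.

-31.5%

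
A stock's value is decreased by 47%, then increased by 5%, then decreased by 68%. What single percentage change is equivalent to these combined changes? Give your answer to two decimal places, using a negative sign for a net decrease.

A 47% decrease multiplies by 0.53.
Then a 5% increase: 0.53 × 1.05 = 0.5565.
Then a 68% decrease: 0.5565 × 0.32 = 0.17808.
Overall factor 0.17808, i.e. -82.19%.

-82.19%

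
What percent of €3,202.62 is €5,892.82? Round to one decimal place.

€5,892.82 ÷ €3,202.62 ≈ 184.0%.

184.0%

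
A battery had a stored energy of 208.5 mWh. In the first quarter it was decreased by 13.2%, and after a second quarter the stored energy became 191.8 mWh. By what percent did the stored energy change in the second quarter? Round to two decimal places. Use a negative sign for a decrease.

After the first quarter: 208.5 × 0.868 = 180.978.
Second-quarter multiplier: 191.8 ÷ 180.978 ≈ 1.059797.
That is a change of 5.98%.

5.98%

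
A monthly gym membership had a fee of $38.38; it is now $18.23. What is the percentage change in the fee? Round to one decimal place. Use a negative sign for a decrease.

Change: $18.23 − $38.38 = -$20.15.
Relative to the original: -$20.15 ÷ $38.38 ≈ -52.5%.

-52.5%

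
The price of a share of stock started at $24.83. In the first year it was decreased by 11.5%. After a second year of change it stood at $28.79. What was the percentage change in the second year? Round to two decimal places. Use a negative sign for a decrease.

31.02%

After the first year: $24.83 × 0.885 = $21.97455.
Second-year multiplier: $28.79 ÷ $21.97455 ≈ 1.310152.
That is a change of 31.02%.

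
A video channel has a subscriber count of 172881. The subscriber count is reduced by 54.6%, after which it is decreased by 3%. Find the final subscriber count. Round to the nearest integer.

76133

Each change multiplies by a factor: 0.454 × 0.97 = 0.44038.
172881 × 0.44038 = 76133.33478 ≈ 76133.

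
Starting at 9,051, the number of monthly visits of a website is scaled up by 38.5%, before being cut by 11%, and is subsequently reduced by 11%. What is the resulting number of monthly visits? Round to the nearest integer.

9,929

38.5% increase: 9,051 × 1.385 = 12535.635.
11% decrease: 12535.635 × 0.89 = 11156.71515.
Apply the 11% decrease: 11156.71515 × 0.89 = 9929.4764835 ≈ 9,929.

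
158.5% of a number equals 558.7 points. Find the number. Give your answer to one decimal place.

558.7 points ÷ 1.585 ≈ 352.5 points.

352.5 points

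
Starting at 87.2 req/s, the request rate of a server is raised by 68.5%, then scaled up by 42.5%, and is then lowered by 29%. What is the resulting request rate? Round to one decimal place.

148.7 req/s

Each change multiplies by a factor: 1.685 × 1.425 × 0.71 = 1.70479875.
87.2 × 1.70479875 = 148.658451 ≈ 148.7.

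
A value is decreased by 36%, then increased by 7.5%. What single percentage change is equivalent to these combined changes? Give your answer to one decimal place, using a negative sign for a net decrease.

-31.2%

The combined multiplier is 0.64 × 1.075 = 0.688.
That corresponds to a decrease of 31.2%.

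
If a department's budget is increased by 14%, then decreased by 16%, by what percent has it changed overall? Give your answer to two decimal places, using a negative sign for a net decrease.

The combined multiplier is 1.14 × 0.84 = 0.9576.
That corresponds to a decrease of 4.24%.

-4.24%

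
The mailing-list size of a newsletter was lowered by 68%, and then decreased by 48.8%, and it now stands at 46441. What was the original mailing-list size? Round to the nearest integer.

283453

Undoing the 48.8% decrease: 46441 ÷ 0.512 = 90705.078125.
Undoing the 68% decrease: 90705.078125 ÷ 0.32 ≈ 283453.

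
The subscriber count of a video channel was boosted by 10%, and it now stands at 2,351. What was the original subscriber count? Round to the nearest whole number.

The overall multiplier applied was 1.1.
So the original subscriber count was 2,351 ÷ 1.1 ≈ 2,137.

2,137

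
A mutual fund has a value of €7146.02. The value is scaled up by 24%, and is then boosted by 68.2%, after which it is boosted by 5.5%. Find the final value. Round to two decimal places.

€15724.05

24% increase: €7146.02 × 1.24 = €8861.0648.
68.2% increase: €8861.0648 × 1.682 = €14904.3109936.
Apply the 5.5% increase: €14904.3109936 × 1.055 = €15724.048098248 ≈ €15724.05.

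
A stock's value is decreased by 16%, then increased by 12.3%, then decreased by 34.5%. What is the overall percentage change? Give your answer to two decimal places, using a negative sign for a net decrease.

The combined multiplier is 0.84 × 1.123 × 0.655 = 0.6178746.
That corresponds to a decrease of 38.21%.

-38.21%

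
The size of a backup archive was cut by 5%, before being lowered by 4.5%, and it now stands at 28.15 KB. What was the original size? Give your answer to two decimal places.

Undoing the 4.5% decrease: 28.15 ÷ 0.955 ≈ 29.47644.
Undoing the 5% decrease: 29.47644 ÷ 0.95 ≈ 31.03 KB.

31.03 KB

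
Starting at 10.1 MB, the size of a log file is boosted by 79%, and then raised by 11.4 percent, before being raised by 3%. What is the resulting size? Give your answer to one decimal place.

20.7 MB

Each change multiplies by a factor: 1.79 × 1.114 × 1.03 = 2.0538818.
10.1 × 2.0538818 = 20.74420618 ≈ 20.7.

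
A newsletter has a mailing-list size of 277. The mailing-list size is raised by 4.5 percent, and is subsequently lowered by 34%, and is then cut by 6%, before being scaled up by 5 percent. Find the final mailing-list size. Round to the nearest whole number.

Apply the 4.5% increase: 277 × 1.045 = 289.465.
34% decrease: 289.465 × 0.66 = 191.0469.
6% decrease: 191.0469 × 0.94 = 179.584086.
5% increase: 179.584086 × 1.05 = 188.5632903 ≈ 189.

189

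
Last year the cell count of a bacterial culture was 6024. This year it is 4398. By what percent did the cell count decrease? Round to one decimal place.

Change: 4398 − 6024 = -1626.
Relative to the original: -1626 ÷ 6024 ≈ -27.0%.
So the cell count decreased by 27.0%.

27.0%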